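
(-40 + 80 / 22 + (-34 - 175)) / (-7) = 2699 / 77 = 35.05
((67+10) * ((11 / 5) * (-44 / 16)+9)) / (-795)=-4543 / 15900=-0.29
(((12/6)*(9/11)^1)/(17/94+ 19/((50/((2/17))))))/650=14382/1288573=0.01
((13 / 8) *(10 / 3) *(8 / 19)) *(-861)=-37310 / 19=-1963.68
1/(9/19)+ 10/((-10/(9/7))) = 52/63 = 0.83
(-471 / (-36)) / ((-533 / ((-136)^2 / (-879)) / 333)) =26860816 / 156169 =172.00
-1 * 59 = -59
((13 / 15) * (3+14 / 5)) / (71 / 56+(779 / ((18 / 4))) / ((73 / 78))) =1541176 / 57099925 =0.03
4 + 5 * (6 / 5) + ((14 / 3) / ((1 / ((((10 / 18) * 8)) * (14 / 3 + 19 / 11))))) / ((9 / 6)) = 263050 / 2673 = 98.41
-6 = -6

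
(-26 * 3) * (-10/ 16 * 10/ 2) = 975/ 4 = 243.75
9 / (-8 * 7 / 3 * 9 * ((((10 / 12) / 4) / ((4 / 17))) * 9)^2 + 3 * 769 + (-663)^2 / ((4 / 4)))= 384 / 18398201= 0.00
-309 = -309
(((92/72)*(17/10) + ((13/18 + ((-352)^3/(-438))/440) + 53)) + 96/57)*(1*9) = 70875311/27740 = 2554.99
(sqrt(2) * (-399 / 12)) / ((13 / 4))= -14.47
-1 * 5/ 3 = -5/ 3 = -1.67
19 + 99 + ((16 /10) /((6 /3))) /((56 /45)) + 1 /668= 554781 /4676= 118.64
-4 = -4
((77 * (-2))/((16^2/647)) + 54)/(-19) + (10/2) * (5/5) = 55067/2432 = 22.64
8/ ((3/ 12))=32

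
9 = 9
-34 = -34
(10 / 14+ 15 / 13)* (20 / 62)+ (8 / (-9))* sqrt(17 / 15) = 1700 / 2821 - 8* sqrt(255) / 135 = -0.34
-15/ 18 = -5/ 6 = -0.83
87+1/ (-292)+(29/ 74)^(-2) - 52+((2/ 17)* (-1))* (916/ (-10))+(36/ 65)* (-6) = 13285984947/ 271357060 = 48.96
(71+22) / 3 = 31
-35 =-35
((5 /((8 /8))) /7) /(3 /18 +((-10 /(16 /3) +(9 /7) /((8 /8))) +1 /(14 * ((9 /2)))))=-72 /41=-1.76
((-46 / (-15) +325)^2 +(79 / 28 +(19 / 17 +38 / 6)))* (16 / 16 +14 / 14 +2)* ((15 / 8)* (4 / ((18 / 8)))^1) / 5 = 23056061782 / 80325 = 287034.69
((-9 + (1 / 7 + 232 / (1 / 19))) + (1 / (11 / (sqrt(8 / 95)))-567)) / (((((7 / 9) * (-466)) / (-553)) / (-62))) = -591249825 / 1631-44082 * sqrt(190) / 243485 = -362510.05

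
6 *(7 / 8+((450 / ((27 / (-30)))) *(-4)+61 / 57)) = 912887 / 76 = 12011.67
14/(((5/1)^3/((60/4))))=42/25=1.68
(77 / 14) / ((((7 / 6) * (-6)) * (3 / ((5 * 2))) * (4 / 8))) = -110 / 21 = -5.24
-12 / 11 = -1.09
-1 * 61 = -61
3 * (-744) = -2232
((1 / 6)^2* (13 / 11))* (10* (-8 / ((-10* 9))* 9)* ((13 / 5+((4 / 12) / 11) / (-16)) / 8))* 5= 0.43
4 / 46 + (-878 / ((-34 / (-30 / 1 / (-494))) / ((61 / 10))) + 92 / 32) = 9679459 / 772616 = 12.53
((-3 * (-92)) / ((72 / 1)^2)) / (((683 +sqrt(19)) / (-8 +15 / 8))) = -769741 / 1612120320 +1127 * sqrt(19) / 1612120320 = -0.00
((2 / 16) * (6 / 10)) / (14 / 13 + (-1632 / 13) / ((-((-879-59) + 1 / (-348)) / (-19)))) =2546115 / 122885872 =0.02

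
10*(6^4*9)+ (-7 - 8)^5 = -642735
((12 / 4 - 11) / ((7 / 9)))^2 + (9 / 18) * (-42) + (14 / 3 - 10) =11681 / 147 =79.46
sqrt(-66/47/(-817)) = sqrt(2534334)/38399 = 0.04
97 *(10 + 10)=1940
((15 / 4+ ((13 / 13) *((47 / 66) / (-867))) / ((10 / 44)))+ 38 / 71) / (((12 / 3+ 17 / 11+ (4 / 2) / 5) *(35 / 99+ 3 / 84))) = 13394235239 / 7239780327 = 1.85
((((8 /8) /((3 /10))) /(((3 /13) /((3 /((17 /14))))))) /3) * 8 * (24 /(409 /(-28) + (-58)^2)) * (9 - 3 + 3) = 6.14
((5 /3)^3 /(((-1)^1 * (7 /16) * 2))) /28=-250 /1323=-0.19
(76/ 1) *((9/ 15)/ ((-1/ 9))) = -2052/ 5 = -410.40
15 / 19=0.79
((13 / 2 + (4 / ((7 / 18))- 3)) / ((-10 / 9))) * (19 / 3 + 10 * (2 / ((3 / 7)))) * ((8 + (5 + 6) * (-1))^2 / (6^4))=-10229 / 2240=-4.57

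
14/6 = 7/3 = 2.33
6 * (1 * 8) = 48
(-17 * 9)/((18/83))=-1411/2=-705.50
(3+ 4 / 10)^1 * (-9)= -30.60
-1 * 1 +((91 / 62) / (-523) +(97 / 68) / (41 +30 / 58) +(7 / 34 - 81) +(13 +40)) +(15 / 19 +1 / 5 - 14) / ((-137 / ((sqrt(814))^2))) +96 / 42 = 50.83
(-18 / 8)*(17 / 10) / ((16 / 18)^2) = -12393 / 2560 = -4.84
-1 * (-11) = 11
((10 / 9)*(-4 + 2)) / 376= -5 / 846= -0.01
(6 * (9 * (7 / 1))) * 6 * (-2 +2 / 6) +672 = -3108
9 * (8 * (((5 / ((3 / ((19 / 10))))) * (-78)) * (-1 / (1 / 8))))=142272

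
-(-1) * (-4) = -4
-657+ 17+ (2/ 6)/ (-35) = -67201/ 105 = -640.01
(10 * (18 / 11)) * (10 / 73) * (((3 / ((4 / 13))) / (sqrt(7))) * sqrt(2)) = 17550 * sqrt(14) / 5621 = 11.68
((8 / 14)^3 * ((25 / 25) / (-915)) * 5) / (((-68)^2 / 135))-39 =-235823313 / 6046747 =-39.00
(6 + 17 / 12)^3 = 704969 / 1728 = 407.97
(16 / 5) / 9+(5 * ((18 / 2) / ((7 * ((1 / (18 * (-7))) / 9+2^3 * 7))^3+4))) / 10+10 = 119335230591252194 / 11523788278678755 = 10.36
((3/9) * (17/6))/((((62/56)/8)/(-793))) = -1509872/279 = -5411.73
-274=-274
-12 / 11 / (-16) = 3 / 44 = 0.07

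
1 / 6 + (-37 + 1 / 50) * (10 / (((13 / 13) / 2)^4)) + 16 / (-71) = -12602909 / 2130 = -5916.86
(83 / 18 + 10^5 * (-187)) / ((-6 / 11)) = 3702599087 / 108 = 34283324.88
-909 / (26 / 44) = -19998 / 13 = -1538.31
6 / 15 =2 / 5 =0.40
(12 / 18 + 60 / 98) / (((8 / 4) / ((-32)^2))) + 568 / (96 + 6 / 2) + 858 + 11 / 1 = 7419799 / 4851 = 1529.54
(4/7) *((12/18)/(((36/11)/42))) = 44/9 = 4.89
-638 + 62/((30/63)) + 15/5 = -2524/5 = -504.80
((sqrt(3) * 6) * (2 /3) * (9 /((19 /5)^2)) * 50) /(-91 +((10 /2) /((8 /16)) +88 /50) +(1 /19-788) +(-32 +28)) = -187500 * sqrt(3) /1310411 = -0.25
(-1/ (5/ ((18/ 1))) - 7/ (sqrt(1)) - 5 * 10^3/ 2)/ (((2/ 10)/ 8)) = -100424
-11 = -11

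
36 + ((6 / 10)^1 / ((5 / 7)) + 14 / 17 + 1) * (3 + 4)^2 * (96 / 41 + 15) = 40065048 / 17425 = 2299.29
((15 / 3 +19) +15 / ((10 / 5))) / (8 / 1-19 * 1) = -63 / 22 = -2.86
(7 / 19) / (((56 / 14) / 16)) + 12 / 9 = 160 / 57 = 2.81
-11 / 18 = -0.61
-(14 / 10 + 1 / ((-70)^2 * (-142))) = -974119 / 695800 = -1.40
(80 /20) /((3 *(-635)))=-4 /1905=-0.00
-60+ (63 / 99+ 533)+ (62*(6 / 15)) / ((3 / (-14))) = 59054 / 165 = 357.90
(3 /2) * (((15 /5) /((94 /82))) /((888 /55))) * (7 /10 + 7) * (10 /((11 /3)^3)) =116235 /306064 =0.38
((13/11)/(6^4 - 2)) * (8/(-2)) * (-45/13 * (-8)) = -720/7117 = -0.10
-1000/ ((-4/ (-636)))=-159000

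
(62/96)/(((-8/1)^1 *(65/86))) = -1333/12480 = -0.11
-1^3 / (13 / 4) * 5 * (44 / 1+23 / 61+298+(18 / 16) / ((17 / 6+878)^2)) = -2333374546382 / 4429892285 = -526.73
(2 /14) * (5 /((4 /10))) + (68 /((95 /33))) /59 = 171541 /78470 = 2.19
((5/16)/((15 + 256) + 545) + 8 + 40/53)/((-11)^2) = 6058249/83728128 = 0.07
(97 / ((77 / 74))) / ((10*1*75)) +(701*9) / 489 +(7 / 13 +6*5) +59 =6275530216 / 61186125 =102.56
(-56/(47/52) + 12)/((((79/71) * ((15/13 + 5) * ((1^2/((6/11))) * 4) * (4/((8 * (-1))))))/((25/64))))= 8127015/10455808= 0.78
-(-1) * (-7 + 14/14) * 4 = -24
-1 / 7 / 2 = -1 / 14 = -0.07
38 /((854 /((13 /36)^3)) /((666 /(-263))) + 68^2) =-1544491 /103144024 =-0.01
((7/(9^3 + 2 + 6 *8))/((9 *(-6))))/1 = -7/42066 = -0.00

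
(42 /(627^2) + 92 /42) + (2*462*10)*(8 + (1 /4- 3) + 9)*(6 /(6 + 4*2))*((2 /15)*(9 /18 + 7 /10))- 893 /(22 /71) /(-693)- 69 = 246739730129 /27519030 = 8966.15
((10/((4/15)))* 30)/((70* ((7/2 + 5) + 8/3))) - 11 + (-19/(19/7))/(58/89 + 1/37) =-20832659/1048215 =-19.87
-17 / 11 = -1.55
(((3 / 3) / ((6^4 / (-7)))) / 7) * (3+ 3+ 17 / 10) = -77 / 12960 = -0.01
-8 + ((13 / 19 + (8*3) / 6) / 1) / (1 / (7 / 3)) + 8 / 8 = 3.93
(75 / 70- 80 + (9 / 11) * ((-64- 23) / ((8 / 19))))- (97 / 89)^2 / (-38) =-22987178769 / 92707384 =-247.95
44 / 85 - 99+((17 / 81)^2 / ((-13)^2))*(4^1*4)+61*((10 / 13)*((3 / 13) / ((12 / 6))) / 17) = -9251430524 / 94248765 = -98.16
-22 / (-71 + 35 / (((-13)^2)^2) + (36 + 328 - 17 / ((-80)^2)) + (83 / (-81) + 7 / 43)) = -14006497190400 / 185991428503429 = -0.08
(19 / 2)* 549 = 10431 / 2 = 5215.50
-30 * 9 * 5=-1350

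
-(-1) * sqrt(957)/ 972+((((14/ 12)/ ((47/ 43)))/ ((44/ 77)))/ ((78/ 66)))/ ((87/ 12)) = sqrt(957)/ 972+23177/ 106314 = 0.25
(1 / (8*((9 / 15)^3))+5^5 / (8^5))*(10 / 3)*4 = 2981875 / 331776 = 8.99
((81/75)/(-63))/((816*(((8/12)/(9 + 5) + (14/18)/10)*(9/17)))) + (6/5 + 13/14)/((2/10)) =10.64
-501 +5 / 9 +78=-3802 / 9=-422.44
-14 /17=-0.82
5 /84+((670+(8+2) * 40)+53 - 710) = 413.06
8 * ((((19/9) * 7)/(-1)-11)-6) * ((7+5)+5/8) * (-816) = 7856992/3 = 2618997.33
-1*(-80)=80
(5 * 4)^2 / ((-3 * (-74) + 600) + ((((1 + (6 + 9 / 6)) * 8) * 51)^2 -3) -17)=0.00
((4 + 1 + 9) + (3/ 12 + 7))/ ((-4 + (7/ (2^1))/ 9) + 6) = 765/ 86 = 8.90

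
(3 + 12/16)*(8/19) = 30/19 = 1.58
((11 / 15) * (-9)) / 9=-11 / 15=-0.73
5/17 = 0.29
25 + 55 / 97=2480 / 97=25.57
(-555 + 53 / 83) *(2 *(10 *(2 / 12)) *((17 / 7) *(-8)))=62576320 / 1743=35901.50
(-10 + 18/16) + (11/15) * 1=-977/120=-8.14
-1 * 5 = -5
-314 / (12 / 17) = -2669 / 6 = -444.83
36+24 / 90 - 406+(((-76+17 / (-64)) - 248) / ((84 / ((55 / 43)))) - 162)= -206768577 / 385280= -536.67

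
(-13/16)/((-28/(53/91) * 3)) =53/9408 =0.01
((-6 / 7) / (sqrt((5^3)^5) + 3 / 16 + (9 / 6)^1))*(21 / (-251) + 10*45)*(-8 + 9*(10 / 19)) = -18148142016 / 260804687475663793 + 840191760000000*sqrt(5) / 260804687475663793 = 0.01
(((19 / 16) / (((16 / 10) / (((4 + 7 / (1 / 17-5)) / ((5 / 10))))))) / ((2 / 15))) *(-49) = -721525 / 512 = -1409.23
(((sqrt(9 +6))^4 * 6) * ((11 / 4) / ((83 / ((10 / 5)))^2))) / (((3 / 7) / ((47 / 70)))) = 23265 / 6889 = 3.38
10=10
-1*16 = -16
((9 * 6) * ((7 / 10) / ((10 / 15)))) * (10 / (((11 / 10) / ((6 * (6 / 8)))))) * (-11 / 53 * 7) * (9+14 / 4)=-4465125 / 106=-42123.82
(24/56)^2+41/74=2675/3626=0.74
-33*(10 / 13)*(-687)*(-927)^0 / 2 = 113355 / 13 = 8719.62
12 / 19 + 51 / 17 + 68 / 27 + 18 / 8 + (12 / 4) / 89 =1540249 / 182628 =8.43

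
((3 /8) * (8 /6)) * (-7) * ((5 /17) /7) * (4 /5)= -2 /17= -0.12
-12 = -12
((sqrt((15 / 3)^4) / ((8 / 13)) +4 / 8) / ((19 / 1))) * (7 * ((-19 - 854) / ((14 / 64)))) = -1148868 / 19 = -60466.74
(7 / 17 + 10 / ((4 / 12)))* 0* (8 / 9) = 0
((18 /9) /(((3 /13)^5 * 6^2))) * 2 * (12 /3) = 1485172 /2187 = 679.09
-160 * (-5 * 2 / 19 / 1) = 1600 / 19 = 84.21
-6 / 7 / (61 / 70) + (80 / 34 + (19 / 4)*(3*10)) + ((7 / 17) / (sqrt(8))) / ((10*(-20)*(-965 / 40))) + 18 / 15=7*sqrt(2) / 328100 + 1504369 / 10370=145.07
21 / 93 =7 / 31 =0.23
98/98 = 1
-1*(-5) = 5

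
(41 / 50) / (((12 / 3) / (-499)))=-20459 / 200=-102.30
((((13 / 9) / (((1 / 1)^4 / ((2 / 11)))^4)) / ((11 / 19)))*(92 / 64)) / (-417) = -5681 / 604424403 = -0.00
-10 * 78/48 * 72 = -1170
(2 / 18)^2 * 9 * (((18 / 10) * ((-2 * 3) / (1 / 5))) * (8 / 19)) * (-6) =288 / 19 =15.16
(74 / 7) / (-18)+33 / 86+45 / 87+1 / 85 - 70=-930529723 / 13355370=-69.67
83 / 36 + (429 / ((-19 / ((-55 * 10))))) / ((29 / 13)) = 110470333 / 19836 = 5569.18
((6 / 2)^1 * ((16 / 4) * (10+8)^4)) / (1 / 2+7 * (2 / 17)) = 4758912 / 5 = 951782.40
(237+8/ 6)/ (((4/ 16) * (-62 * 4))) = -715/ 186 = -3.84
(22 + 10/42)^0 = 1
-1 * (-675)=675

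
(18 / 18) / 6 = 1 / 6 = 0.17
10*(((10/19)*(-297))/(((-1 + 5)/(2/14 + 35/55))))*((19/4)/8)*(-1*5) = 50625/56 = 904.02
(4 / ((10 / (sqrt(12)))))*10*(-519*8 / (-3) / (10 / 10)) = 11072*sqrt(3) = 19177.27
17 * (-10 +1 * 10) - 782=-782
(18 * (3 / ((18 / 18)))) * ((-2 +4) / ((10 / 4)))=216 / 5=43.20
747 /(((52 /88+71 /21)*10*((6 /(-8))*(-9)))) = 25564 /9175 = 2.79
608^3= 224755712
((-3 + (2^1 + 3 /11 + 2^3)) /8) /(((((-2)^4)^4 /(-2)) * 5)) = -1 /180224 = -0.00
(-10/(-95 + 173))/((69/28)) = -140/2691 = -0.05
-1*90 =-90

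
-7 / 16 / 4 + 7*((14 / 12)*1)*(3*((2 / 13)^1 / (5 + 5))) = 1113 / 4160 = 0.27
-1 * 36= -36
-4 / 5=-0.80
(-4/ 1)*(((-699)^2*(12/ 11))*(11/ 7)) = -23452848/ 7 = -3350406.86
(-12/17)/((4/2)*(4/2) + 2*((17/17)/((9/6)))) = -9/68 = -0.13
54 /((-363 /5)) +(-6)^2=4266 /121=35.26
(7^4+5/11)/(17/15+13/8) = 3169920/3641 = 870.62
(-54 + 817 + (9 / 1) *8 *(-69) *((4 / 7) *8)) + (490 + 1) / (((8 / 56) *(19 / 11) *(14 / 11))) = -5422253 / 266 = -20384.41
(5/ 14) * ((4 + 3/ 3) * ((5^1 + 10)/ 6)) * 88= 2750/ 7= 392.86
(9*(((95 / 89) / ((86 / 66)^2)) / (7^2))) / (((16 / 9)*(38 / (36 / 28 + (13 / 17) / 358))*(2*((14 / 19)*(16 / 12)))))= 1379282233725 / 1231178398026752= 0.00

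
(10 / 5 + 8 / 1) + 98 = 108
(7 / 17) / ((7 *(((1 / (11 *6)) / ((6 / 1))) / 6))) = 2376 / 17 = 139.76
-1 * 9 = -9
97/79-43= -3300/79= -41.77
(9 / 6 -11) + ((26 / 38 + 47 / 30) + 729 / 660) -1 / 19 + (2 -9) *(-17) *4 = 469.80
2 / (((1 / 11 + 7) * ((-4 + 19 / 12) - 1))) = -44 / 533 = -0.08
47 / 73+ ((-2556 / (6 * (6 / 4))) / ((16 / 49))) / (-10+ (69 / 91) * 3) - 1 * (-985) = 225440021 / 205276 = 1098.23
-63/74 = -0.85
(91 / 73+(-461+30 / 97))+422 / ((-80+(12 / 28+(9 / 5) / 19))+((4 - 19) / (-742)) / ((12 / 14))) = -464.76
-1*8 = -8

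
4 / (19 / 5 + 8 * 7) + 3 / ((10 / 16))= 7276 / 1495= 4.87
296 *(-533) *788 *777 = -96597559968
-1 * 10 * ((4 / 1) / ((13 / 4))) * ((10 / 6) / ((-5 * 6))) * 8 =640 / 117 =5.47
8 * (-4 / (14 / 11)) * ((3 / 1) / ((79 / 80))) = -42240 / 553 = -76.38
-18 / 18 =-1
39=39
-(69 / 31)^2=-4761 / 961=-4.95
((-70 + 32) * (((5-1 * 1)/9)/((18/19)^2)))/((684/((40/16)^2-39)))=47291/52488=0.90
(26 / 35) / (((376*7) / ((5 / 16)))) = 13 / 147392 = 0.00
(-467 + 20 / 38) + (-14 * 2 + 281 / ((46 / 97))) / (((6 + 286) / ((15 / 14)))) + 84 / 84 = -1655695347 / 3572912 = -463.40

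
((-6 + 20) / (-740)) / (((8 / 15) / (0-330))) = 3465 / 296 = 11.71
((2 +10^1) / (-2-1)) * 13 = -52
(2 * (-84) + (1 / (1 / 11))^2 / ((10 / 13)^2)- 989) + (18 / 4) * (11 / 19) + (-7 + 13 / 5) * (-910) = 5802781 / 1900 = 3054.10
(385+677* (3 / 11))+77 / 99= 570.41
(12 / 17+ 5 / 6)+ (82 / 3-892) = -88039 / 102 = -863.13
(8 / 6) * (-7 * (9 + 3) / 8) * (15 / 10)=-21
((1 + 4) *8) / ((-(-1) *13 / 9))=360 / 13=27.69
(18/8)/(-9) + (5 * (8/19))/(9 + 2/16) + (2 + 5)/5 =38301/27740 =1.38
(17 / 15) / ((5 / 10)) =34 / 15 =2.27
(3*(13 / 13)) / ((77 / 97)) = 291 / 77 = 3.78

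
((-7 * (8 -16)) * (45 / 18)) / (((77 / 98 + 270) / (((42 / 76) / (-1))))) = -0.29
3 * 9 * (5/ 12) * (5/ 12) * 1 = 75/ 16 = 4.69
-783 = -783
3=3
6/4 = 1.50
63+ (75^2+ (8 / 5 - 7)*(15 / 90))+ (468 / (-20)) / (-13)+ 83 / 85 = 967279 / 170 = 5689.88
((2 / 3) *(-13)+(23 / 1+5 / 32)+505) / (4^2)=49871 / 1536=32.47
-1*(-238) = 238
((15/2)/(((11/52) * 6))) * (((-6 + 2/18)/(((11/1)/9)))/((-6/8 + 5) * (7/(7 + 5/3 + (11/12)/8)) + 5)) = -968045/285197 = -3.39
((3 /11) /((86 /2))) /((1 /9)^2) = 243 /473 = 0.51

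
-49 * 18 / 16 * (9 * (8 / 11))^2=-285768 / 121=-2361.72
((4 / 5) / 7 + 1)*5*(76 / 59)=2964 / 413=7.18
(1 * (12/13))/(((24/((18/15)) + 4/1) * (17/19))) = 0.04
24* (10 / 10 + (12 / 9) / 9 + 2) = 680 / 9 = 75.56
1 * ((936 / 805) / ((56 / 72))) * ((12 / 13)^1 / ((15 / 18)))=46656 / 28175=1.66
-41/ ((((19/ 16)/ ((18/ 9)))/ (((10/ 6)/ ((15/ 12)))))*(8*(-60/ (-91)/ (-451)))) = 6730724/ 855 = 7872.19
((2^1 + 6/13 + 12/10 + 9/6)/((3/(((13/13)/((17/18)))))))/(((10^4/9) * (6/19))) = 114741/22100000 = 0.01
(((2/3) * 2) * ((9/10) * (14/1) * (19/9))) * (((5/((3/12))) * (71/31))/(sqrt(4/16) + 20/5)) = 302176/837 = 361.02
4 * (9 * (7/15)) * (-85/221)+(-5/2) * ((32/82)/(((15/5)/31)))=-16.54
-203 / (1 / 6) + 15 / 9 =-3649 / 3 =-1216.33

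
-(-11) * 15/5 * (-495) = -16335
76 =76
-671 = -671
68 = 68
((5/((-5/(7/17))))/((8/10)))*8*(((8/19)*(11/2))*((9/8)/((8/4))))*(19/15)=-231/34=-6.79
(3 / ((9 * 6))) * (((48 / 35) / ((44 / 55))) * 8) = 16 / 21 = 0.76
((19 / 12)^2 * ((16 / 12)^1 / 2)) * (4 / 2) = 361 / 108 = 3.34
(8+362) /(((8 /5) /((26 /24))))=12025 /48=250.52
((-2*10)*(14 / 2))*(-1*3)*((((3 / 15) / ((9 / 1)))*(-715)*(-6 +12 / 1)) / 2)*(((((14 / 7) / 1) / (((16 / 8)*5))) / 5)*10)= -8008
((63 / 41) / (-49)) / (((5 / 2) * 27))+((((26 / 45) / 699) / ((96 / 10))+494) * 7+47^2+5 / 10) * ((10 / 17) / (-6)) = -6139666344881 / 11049764040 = -555.64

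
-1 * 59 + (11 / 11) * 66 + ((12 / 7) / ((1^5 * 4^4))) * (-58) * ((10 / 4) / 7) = 21517 / 3136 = 6.86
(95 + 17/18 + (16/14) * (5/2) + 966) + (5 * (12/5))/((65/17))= 8746429/8190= 1067.94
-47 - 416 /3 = -557 /3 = -185.67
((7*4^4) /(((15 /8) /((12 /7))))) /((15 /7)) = 57344 /75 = 764.59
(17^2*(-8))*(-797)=1842664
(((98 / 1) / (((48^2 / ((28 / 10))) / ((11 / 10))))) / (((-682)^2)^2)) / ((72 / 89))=30527 / 40782119948697600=0.00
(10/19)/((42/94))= 470/399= 1.18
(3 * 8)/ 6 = 4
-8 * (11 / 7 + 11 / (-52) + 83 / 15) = -75274 / 1365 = -55.15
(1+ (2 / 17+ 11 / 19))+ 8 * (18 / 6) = 8300 / 323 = 25.70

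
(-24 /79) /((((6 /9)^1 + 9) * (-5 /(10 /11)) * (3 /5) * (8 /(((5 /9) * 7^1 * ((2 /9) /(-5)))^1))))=-140 /680427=-0.00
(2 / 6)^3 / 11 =1 / 297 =0.00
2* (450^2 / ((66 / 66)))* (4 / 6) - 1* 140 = 269860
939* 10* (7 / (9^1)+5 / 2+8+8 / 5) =362767 / 3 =120922.33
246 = 246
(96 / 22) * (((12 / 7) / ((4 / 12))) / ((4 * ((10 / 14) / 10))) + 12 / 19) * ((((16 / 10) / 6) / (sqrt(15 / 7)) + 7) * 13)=98176 * sqrt(105) / 5225 + 1546272 / 209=7590.97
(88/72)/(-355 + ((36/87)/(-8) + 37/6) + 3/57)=-551/157260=-0.00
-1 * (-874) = 874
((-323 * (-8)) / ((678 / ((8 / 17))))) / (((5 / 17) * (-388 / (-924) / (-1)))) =-795872 / 54805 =-14.52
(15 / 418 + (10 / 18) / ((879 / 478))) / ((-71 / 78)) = -14529905 / 39130443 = -0.37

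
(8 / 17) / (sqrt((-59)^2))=8 / 1003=0.01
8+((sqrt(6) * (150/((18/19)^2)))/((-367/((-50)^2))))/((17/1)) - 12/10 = 34/5 - 11281250 * sqrt(6)/168453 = -157.24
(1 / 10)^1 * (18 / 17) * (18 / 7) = 162 / 595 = 0.27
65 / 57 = 1.14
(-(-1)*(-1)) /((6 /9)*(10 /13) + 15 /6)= -78 /235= -0.33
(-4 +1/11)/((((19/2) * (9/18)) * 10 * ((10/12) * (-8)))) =129/10450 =0.01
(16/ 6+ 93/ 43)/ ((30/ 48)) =7.73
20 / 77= 0.26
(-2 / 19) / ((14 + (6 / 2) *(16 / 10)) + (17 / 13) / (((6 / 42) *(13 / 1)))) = -1690 / 313139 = -0.01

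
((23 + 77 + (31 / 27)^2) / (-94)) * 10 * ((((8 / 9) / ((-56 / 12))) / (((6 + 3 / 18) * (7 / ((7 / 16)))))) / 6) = 0.00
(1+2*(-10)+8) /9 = -11 /9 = -1.22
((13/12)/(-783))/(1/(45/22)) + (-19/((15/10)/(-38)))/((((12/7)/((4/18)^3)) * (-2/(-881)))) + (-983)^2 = 967646.28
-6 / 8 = -3 / 4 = -0.75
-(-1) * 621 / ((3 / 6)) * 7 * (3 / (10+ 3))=26082 / 13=2006.31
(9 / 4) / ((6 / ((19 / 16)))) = 57 / 128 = 0.45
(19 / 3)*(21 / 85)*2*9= 2394 / 85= 28.16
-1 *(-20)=20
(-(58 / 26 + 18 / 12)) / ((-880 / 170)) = 1649 / 2288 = 0.72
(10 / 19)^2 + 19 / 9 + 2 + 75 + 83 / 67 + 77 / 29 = 525743810 / 6312807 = 83.28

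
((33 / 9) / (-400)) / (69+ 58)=-11 / 152400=-0.00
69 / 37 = 1.86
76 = 76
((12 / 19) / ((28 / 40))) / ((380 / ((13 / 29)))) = 78 / 73283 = 0.00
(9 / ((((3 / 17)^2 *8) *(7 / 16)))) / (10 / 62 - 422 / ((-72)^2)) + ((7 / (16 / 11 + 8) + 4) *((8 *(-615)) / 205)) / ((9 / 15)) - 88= 756.00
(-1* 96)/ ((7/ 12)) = -1152/ 7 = -164.57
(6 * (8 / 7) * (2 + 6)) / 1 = 384 / 7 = 54.86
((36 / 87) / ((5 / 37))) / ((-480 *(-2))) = 37 / 11600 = 0.00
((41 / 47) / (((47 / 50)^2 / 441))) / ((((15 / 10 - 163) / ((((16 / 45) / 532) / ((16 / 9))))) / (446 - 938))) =317709000 / 637161751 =0.50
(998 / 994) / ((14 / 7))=499 / 994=0.50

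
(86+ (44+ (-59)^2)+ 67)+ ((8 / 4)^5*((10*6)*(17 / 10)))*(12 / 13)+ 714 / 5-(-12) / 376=41754243 / 6110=6833.75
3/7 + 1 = 10/7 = 1.43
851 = 851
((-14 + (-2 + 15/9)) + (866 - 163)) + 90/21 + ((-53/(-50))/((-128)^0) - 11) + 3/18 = 358669/525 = 683.18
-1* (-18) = 18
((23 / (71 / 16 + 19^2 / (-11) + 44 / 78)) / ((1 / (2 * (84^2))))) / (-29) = 2227889664 / 5537057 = 402.36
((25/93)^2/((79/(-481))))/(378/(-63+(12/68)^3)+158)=-5168946250/1785714409809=-0.00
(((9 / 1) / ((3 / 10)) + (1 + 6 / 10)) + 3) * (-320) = -11072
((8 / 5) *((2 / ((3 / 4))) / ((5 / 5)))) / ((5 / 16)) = 1024 / 75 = 13.65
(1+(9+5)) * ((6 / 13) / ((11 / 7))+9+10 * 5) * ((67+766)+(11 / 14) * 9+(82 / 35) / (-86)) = 9188327703 / 12298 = 747140.00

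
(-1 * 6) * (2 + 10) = -72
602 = 602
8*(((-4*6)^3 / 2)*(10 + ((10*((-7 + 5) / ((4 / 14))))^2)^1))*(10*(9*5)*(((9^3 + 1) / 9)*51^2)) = -25775578736640000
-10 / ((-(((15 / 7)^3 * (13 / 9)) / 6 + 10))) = 1372 / 1697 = 0.81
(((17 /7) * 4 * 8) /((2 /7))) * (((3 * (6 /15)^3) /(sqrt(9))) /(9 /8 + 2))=17408 /3125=5.57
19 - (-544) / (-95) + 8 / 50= 6381 / 475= 13.43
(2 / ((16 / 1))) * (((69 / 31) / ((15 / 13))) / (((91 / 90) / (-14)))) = -207 / 62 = -3.34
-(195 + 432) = -627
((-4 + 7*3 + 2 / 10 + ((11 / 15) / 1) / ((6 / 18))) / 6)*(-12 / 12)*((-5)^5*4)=121250 / 3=40416.67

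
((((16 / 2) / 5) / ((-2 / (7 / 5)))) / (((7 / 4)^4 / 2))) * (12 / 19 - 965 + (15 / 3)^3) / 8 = 4082688 / 162925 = 25.06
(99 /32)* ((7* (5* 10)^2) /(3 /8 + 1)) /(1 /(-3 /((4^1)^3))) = -118125 /64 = -1845.70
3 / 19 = 0.16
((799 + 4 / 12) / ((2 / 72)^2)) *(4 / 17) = 4143744 / 17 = 243749.65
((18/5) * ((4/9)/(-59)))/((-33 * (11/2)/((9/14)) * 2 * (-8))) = -3/499730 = -0.00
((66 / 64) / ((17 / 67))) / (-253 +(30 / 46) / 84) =-118657 / 7386024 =-0.02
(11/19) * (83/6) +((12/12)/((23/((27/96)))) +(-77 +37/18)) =-8422717/125856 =-66.92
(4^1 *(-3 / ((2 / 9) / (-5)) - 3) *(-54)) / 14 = -6966 / 7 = -995.14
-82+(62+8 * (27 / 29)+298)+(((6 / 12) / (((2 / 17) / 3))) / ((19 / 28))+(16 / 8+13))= 175900 / 551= 319.24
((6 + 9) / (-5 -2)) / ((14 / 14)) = -15 / 7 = -2.14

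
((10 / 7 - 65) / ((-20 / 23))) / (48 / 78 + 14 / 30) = 399165 / 5908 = 67.56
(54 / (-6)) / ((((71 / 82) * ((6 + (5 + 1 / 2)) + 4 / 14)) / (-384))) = 1322496 / 3905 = 338.67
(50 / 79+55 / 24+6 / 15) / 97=31517 / 919560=0.03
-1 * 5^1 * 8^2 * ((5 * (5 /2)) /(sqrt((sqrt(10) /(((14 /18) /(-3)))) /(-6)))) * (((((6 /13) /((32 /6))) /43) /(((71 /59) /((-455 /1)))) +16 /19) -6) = 274666700 * 2^(1 /4) * 5^(3 /4) * sqrt(7) /174021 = 16604.98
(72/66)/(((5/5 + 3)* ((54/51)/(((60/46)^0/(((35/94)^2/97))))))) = 7285282/40425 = 180.22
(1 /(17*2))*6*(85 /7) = 15 /7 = 2.14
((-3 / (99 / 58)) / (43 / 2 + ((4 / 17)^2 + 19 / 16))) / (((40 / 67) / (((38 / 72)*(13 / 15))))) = -138697169 / 2342505825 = -0.06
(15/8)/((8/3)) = 45/64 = 0.70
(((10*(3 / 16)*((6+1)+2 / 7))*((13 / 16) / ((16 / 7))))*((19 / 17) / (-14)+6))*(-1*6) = -2472795 / 14336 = -172.49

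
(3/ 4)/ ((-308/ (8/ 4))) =-3/ 616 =-0.00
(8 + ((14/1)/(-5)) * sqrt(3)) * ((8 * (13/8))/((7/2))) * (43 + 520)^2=65929552/7-16482388 * sqrt(3)/5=3708840.74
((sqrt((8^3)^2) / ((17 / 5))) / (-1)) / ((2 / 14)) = -17920 / 17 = -1054.12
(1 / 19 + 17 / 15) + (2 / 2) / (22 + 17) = 4489 / 3705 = 1.21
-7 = -7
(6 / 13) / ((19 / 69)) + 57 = 58.68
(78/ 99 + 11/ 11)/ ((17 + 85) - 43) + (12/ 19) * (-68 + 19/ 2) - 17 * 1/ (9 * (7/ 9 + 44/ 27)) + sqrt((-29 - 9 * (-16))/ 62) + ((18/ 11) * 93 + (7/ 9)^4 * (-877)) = -18401871739/ 89131185 + sqrt(7130)/ 62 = -205.10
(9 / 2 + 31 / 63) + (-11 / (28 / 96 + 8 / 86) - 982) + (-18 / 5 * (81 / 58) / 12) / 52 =-758563902113 / 754331760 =-1005.61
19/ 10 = 1.90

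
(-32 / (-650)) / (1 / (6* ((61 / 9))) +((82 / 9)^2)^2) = 12807072 / 1792669175375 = 0.00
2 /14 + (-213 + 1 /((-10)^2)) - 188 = -280593 /700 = -400.85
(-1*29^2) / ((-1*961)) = 841 / 961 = 0.88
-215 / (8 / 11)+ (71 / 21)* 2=-48529 / 168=-288.86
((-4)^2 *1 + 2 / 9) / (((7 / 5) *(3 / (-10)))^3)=-18250000 / 83349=-218.96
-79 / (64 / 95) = -117.27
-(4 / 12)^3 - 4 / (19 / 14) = -2.98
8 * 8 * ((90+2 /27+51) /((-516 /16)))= -975104 /3483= -279.96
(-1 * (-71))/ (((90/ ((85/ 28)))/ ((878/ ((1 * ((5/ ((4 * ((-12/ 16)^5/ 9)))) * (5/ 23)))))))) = -36561237/ 179200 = -204.02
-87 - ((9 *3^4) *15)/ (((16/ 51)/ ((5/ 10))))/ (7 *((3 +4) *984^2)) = -14676240909/ 168691712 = -87.00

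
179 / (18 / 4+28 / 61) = 21838 / 605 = 36.10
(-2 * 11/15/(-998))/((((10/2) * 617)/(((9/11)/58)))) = 3/446430350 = 0.00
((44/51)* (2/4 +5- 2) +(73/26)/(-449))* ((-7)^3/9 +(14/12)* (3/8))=-9732846025/85733856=-113.52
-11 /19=-0.58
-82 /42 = -41 /21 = -1.95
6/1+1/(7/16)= 58/7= 8.29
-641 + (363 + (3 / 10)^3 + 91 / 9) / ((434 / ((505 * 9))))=40506249 / 12400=3266.63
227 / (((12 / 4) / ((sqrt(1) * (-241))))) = -54707 / 3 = -18235.67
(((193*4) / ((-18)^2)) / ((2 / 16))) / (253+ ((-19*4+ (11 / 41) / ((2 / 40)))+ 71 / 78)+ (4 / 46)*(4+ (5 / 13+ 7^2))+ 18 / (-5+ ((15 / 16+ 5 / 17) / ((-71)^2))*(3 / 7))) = 1816673526862480 / 17566400190273579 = 0.10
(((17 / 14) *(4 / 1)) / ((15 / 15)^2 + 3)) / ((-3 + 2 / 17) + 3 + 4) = 289 / 980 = 0.29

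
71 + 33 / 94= 6707 / 94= 71.35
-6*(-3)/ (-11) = -18/ 11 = -1.64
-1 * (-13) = 13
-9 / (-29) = 9 / 29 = 0.31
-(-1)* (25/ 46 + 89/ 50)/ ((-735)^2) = 0.00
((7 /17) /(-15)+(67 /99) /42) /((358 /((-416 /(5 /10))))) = 833456 /31631985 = 0.03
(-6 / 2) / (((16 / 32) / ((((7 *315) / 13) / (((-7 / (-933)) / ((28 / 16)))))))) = -6171795 / 26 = -237376.73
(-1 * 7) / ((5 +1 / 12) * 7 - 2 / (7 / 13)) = -588 / 2677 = -0.22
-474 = -474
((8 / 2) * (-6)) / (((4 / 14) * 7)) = -12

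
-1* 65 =-65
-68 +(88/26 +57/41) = -33699/533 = -63.23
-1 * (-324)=324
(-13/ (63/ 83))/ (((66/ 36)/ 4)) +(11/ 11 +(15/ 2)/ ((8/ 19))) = -68581/ 3696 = -18.56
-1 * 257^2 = -66049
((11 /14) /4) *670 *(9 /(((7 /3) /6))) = 298485 /98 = 3045.77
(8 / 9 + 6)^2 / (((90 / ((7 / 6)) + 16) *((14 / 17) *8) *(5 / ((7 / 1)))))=114359 / 1056240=0.11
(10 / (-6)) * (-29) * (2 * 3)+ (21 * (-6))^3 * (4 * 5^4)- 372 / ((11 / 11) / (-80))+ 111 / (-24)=-40007279637 / 8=-5000909954.62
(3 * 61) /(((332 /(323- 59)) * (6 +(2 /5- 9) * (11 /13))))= -785070 /6889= -113.96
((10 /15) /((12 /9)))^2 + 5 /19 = 39 /76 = 0.51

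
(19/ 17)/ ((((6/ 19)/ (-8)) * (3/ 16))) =-23104/ 153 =-151.01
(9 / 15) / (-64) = -3 / 320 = -0.01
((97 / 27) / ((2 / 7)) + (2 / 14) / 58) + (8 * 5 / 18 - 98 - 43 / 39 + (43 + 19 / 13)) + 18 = -1556327 / 71253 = -21.84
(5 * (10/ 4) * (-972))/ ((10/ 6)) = -7290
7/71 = 0.10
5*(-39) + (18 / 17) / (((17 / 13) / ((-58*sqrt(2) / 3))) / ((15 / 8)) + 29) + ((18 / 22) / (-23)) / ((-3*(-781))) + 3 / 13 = -25410965151423377265 / 130491492258659389 + 67860*sqrt(2) / 2988259913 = -194.73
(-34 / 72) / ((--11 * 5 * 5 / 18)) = -17 / 550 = -0.03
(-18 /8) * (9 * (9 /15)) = -243 /20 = -12.15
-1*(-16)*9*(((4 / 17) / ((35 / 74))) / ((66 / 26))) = 184704 / 6545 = 28.22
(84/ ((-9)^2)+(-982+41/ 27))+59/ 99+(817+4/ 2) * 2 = 21752/ 33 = 659.15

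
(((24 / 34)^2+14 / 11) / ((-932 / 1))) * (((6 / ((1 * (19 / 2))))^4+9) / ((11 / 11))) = -3360054375 / 193059353894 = -0.02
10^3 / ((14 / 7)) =500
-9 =-9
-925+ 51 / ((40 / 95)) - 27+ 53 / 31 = -205633 / 248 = -829.17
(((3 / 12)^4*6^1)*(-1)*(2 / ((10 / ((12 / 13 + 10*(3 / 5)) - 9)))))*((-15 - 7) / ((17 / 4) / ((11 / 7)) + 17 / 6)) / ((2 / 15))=-0.29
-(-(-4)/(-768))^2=-1/36864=-0.00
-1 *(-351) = 351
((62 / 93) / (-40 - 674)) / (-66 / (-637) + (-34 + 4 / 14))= 91 / 3275730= 0.00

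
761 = 761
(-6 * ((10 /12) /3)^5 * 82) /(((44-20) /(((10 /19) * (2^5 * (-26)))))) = 16656250 /1121931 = 14.85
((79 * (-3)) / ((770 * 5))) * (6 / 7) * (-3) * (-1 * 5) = -2133 / 2695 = -0.79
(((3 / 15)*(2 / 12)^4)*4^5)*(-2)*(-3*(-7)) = -896 / 135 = -6.64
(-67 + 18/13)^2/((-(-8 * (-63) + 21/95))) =-69122855/8095269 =-8.54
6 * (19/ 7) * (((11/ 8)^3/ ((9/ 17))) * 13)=5588869/ 5376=1039.60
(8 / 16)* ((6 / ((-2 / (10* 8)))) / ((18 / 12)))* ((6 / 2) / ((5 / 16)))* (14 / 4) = -2688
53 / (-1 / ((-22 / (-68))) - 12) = -583 / 166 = -3.51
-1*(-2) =2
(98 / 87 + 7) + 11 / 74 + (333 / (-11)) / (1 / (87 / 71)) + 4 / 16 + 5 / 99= -860379361 / 30168468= -28.52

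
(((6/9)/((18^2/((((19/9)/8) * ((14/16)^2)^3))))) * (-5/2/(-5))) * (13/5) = 29059303/91729428480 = 0.00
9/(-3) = -3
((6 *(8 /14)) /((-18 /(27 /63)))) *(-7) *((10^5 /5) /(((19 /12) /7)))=960000 /19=50526.32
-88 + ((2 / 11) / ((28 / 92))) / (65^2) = -28628554 / 325325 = -88.00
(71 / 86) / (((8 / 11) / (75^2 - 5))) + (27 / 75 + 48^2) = 37341373 / 4300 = 8684.04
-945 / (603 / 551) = -57855 / 67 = -863.51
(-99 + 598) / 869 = 499 / 869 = 0.57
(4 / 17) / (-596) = -1 / 2533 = -0.00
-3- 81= -84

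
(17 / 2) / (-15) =-17 / 30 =-0.57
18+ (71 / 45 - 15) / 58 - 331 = -408767 / 1305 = -313.23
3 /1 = 3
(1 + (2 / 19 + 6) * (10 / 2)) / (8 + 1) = 599 / 171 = 3.50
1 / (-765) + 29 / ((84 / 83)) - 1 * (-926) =20448677 / 21420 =954.65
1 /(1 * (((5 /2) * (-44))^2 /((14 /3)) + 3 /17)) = 119 /308571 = 0.00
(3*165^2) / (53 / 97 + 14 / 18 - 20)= -71302275 / 16304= -4373.30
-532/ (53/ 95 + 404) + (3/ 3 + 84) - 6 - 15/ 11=32265842/ 422763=76.32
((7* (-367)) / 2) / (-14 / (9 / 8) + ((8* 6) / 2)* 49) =-3303 / 2992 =-1.10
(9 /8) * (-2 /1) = -9 /4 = -2.25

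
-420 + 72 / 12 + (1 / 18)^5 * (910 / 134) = -52412836729 / 126601056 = -414.00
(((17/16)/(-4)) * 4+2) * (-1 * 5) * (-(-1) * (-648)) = 6075/2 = 3037.50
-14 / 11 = -1.27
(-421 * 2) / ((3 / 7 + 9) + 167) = -5894 / 1235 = -4.77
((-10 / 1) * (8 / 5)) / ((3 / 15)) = -80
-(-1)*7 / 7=1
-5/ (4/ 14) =-35/ 2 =-17.50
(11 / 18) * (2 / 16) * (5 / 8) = 55 / 1152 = 0.05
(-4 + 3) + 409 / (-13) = -422 / 13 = -32.46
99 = 99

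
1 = 1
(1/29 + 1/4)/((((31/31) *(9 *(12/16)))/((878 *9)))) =9658/29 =333.03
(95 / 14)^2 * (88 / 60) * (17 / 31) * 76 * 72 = 307831920 / 1519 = 202654.33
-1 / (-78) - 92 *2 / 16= -448 / 39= -11.49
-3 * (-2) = 6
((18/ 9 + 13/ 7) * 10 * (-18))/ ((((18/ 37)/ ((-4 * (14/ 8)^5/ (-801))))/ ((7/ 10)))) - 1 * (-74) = -179561/ 22784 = -7.88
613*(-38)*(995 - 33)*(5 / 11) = -10185830.91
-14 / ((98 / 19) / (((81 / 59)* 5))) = -7695 / 413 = -18.63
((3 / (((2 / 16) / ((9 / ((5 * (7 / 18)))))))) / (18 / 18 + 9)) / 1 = 1944 / 175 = 11.11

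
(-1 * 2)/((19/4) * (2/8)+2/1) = -32/51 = -0.63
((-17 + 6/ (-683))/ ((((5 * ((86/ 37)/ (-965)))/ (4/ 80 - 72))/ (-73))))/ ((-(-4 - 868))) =8714383663859/ 1024390720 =8506.89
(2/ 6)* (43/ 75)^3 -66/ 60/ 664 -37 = -62084949079/ 1680750000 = -36.94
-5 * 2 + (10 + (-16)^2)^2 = 70746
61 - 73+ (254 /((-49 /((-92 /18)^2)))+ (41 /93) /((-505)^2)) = -4625605652057 /31378020975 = -147.42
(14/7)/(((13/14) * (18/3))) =14/39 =0.36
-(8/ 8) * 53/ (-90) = 53/ 90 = 0.59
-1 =-1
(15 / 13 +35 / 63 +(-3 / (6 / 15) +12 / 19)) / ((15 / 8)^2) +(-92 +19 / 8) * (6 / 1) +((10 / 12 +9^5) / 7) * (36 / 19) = 216294421673 / 14004900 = 15444.20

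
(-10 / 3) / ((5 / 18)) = -12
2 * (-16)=-32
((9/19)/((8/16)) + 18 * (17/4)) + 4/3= 78.78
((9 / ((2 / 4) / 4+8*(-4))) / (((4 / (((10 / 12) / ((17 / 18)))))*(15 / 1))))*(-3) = 18 / 1445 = 0.01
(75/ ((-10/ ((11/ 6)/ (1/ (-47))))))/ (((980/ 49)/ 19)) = 9823/ 16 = 613.94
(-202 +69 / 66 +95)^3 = -12665630691 / 10648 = -1189484.48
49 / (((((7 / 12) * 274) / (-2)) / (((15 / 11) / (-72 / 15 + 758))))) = -450 / 405383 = -0.00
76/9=8.44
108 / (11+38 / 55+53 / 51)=75735 / 8927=8.48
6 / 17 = 0.35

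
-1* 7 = -7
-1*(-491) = 491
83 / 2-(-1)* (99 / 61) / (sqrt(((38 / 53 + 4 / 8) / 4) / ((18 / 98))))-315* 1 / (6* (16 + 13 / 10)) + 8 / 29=198* sqrt(13674) / 18361 + 388729 / 10034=40.00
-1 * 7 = -7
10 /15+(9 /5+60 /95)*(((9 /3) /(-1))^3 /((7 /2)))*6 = -31886 /285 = -111.88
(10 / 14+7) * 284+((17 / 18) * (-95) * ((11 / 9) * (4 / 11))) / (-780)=96895109 / 44226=2190.91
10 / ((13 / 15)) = 150 / 13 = 11.54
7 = 7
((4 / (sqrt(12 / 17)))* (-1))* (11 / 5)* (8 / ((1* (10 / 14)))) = -1232* sqrt(51) / 75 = -117.31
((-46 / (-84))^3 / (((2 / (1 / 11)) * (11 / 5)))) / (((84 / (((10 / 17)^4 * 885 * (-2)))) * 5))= -2243290625 / 1310288639814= -0.00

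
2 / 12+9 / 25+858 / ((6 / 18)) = 386179 / 150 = 2574.53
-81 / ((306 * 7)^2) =-0.00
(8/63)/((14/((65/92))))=65/10143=0.01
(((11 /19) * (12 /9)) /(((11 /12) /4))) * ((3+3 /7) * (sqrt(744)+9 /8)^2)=6912 * sqrt(186) /133+1144728 /133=9315.75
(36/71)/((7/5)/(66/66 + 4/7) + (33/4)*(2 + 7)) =7920/1173701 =0.01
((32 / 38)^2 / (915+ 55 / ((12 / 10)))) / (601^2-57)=192 / 93950031595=0.00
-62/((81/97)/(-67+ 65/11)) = 1347136/297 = 4535.81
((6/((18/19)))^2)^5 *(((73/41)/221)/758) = 447567836819473/405562585662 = 1103.57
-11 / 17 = -0.65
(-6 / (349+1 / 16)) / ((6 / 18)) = -288 / 5585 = -0.05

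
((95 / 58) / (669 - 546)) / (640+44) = 5 / 256824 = 0.00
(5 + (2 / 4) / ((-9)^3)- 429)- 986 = -2055781 / 1458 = -1410.00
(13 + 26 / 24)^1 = 169 / 12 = 14.08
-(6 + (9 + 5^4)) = -640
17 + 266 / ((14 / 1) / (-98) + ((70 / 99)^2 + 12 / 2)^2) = 660186041729 / 28313121451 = 23.32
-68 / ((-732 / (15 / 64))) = 85 / 3904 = 0.02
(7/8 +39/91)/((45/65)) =949/504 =1.88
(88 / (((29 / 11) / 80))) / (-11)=-7040 / 29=-242.76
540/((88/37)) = 4995/22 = 227.05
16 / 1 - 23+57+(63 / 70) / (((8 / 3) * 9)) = 4003 / 80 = 50.04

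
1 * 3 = 3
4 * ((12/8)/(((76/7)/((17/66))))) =119/836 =0.14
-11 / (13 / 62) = -682 / 13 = -52.46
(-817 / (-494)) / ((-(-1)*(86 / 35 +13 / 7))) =1505 / 3926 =0.38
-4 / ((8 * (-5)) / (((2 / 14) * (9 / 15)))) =3 / 350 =0.01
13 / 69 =0.19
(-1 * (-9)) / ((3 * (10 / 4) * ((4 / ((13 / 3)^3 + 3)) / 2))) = 2278 / 45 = 50.62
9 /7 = 1.29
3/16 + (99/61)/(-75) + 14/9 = 1.72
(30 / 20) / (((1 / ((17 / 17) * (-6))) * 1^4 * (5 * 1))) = -9 / 5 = -1.80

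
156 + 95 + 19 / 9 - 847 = -5345 / 9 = -593.89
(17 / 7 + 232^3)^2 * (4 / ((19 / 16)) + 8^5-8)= 5108773209186249937.16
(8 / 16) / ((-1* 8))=-1 / 16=-0.06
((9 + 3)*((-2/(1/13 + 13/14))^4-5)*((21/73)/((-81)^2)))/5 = 0.00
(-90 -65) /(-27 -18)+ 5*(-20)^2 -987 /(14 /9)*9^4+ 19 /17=-1273250681 /306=-4160949.94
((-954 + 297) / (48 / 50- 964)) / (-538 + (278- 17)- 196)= -16425 / 11387948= -0.00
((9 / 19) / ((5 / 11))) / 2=99 / 190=0.52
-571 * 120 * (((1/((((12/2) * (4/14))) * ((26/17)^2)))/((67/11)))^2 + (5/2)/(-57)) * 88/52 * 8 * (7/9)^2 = 364329413414687105/15390624313818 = 23672.17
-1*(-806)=806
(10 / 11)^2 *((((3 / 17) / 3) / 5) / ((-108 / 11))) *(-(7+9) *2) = 160 / 5049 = 0.03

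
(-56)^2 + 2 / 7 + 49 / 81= 1778617 / 567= 3136.89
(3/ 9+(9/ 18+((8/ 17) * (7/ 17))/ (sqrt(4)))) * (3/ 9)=1613/ 5202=0.31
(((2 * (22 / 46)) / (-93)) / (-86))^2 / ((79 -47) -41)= -121 / 76137916761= -0.00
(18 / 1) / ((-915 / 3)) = -18 / 305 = -0.06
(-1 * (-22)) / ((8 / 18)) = 99 / 2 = 49.50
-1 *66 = -66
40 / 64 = 5 / 8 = 0.62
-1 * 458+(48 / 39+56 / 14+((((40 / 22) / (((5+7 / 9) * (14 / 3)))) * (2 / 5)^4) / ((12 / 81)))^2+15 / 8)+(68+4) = -47456532759513 / 125250125000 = -378.89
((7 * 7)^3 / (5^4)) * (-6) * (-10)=1411788 / 125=11294.30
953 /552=1.73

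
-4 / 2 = -2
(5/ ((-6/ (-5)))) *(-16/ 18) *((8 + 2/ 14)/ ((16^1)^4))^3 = -171475/ 24136479252938752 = -0.00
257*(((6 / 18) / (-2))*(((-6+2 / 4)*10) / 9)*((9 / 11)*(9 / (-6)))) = -321.25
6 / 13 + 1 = 19 / 13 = 1.46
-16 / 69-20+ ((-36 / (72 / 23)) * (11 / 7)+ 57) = 18061 / 966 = 18.70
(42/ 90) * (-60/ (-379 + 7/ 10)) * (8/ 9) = 2240/ 34047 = 0.07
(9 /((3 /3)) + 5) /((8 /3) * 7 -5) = 42 /41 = 1.02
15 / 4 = 3.75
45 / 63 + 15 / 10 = 31 / 14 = 2.21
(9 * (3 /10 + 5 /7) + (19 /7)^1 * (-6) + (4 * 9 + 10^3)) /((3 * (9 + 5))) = 72019 /2940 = 24.50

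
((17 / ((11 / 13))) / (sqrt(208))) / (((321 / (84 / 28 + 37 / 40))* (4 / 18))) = 8007* sqrt(13) / 376640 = 0.08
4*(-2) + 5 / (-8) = -69 / 8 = -8.62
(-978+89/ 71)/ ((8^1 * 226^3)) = -69349/ 6556523968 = -0.00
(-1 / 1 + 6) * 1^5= 5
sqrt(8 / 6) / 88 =sqrt(3) / 132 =0.01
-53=-53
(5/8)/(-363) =-5/2904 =-0.00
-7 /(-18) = 7 /18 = 0.39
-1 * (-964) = 964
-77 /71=-1.08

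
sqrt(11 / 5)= sqrt(55) / 5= 1.48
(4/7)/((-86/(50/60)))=-5/903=-0.01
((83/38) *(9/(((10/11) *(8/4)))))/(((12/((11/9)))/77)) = 84.79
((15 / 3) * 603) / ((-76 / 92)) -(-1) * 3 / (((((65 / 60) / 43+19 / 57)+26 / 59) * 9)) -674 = -1998623169 / 462289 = -4323.32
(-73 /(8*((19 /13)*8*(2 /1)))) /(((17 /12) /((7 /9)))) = -6643 /31008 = -0.21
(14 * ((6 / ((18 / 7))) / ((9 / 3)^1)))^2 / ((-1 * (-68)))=2401 / 1377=1.74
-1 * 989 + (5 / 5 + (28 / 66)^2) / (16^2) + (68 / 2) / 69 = -6338310541 / 6412032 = -988.50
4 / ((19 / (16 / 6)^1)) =32 / 57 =0.56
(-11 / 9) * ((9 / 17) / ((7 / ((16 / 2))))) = -88 / 119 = -0.74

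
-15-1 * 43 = -58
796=796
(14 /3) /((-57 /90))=-140 /19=-7.37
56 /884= 14 /221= 0.06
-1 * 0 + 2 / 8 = 1 / 4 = 0.25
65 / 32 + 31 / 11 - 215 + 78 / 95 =-6999979 / 33440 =-209.33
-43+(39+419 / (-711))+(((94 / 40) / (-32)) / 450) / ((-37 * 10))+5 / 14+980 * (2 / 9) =1398194153999 / 6547520000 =213.55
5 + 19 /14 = 89 /14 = 6.36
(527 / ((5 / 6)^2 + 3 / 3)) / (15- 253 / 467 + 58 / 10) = 44299620 / 2885483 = 15.35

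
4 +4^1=8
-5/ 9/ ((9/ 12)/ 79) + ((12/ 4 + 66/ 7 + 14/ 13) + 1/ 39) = -110534/ 2457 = -44.99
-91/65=-7/5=-1.40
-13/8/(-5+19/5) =1.35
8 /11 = 0.73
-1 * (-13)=13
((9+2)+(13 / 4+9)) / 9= 31 / 12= 2.58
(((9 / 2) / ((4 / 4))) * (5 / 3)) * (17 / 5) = 51 / 2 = 25.50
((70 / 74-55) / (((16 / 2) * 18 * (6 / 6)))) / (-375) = 1 / 999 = 0.00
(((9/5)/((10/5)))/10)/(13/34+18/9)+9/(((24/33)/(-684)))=-1904504/225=-8464.46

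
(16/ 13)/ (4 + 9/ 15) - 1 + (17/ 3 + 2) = 6220/ 897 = 6.93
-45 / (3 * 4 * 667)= -15 / 2668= -0.01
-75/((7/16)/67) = -11485.71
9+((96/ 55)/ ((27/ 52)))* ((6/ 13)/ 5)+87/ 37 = 11.66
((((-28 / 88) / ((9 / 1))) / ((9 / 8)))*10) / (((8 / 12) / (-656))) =309.23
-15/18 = -5/6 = -0.83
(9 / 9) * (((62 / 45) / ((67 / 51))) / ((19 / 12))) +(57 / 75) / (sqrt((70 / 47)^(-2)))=1.79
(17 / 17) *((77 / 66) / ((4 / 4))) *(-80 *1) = -93.33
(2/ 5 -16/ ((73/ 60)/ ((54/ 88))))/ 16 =-15397/ 32120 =-0.48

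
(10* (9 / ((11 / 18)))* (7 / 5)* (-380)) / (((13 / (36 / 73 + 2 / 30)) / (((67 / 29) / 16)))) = -147485961 / 302731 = -487.18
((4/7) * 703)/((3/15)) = 14060/7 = 2008.57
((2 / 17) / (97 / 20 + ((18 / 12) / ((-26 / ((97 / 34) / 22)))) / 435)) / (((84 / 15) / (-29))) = -4810520 / 38294921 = -0.13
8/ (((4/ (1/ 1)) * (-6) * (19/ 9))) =-3/ 19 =-0.16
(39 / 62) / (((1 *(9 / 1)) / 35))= 455 / 186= 2.45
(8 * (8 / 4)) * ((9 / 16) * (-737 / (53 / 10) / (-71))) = 66330 / 3763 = 17.63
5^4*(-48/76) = -394.74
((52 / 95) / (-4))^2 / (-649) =-169 / 5857225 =-0.00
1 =1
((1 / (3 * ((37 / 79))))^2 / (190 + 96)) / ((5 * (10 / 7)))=0.00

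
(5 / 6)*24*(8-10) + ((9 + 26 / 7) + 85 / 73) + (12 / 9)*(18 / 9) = -35956 / 1533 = -23.45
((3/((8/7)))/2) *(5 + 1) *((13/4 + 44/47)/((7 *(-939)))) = -2361/470752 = -0.01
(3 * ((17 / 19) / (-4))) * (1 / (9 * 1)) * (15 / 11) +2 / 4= 333 / 836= 0.40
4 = 4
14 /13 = 1.08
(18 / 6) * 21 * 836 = 52668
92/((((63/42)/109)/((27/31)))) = 180504/31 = 5822.71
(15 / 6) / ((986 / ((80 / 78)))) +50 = 961400 / 19227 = 50.00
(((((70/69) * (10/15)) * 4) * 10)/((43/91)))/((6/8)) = 2038400/26703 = 76.34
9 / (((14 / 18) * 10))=81 / 70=1.16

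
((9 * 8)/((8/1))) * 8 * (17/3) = 408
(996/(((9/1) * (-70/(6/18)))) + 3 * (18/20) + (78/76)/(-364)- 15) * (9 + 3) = -614291/3990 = -153.96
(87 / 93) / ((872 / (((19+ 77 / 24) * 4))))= 15457 / 162192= 0.10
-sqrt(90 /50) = -3 * sqrt(5) /5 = -1.34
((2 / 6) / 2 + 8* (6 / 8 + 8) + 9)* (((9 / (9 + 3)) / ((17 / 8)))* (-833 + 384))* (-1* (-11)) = -2346025 / 17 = -138001.47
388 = 388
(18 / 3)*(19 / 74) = 1.54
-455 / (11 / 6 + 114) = -546 / 139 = -3.93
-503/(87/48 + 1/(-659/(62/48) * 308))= -2450277984/8829251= -277.52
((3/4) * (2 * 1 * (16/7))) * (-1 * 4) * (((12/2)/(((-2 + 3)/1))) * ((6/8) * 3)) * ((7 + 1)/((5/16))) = -165888/35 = -4739.66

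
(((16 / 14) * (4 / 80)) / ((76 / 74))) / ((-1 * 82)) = -37 / 54530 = -0.00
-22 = -22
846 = 846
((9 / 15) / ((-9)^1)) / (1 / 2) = -2 / 15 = -0.13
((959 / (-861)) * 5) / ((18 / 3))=-685 / 738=-0.93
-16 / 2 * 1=-8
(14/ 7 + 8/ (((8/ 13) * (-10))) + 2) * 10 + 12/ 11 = 309/ 11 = 28.09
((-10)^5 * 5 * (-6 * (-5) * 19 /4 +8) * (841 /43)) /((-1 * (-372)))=-3956317.20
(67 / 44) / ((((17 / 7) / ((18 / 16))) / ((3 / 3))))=4221 / 5984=0.71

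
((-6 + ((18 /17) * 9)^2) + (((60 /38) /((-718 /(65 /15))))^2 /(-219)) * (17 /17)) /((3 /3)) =249737363794265 /2944679660931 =84.81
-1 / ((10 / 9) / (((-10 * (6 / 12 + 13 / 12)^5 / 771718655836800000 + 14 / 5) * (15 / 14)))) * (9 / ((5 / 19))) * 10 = -1021590537748051478586119 / 1106335865007636480000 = -923.40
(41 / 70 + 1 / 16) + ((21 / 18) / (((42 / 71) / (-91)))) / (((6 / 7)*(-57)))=3724547 / 861840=4.32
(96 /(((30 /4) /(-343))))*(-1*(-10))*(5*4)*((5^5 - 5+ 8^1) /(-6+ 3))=2746634240 /3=915544746.67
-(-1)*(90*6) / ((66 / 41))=3690 / 11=335.45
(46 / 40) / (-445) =-23 / 8900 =-0.00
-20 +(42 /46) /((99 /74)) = -14662 /759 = -19.32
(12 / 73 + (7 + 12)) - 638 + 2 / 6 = -135452 / 219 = -618.50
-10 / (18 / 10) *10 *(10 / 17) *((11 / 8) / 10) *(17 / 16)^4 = -6755375 / 1179648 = -5.73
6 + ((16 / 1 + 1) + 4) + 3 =30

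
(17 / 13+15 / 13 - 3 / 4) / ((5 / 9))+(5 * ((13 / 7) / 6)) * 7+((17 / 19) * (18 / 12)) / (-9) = 67999 / 4940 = 13.76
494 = 494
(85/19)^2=7225/361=20.01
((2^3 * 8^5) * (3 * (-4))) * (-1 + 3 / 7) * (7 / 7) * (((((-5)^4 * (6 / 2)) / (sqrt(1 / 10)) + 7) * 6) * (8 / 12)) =50331648 + 94371840000 * sqrt(10) / 7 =42683183273.85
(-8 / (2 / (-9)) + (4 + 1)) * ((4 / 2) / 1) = 82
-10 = -10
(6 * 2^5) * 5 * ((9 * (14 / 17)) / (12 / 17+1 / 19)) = 65664 / 7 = 9380.57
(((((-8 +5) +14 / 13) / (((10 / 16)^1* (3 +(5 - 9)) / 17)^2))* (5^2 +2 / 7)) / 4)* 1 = -818448 / 91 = -8993.93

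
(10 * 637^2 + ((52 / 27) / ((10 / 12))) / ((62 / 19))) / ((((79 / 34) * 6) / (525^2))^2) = 1586051572431350.34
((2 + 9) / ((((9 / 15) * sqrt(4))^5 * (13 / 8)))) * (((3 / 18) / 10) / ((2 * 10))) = 1375 / 606528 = 0.00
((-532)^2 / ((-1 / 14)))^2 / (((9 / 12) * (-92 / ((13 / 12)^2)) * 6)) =-44506810445.11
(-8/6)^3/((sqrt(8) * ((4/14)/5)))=-280 * sqrt(2)/27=-14.67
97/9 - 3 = 70/9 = 7.78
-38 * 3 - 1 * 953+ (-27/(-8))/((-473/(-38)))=-2018251/1892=-1066.73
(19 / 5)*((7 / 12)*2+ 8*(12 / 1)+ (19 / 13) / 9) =86545 / 234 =369.85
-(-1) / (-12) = -0.08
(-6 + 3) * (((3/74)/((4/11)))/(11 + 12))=-0.01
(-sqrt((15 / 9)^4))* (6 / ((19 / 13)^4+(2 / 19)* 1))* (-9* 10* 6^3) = 6511908000 / 93823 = 69406.31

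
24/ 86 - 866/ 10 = -18559/ 215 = -86.32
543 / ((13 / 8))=4344 / 13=334.15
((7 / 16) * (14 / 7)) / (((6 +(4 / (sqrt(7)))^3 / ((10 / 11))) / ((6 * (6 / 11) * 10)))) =8103375 / 1016378-88200 * sqrt(7) / 46199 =2.92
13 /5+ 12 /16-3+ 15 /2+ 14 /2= 297 /20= 14.85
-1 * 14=-14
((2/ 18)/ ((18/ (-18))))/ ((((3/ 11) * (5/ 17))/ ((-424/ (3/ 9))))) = 79288/ 45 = 1761.96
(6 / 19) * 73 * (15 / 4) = 3285 / 38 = 86.45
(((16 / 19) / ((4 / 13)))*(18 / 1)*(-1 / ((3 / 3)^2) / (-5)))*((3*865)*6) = 2914704 / 19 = 153405.47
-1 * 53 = -53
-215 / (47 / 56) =-12040 / 47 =-256.17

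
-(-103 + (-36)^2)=-1193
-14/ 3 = -4.67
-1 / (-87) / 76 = 1 / 6612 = 0.00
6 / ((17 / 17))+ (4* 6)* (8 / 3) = 70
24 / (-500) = -6 / 125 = -0.05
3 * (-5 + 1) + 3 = -9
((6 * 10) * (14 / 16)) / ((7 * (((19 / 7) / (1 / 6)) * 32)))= 35 / 2432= 0.01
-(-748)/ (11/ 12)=816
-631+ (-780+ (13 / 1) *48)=-787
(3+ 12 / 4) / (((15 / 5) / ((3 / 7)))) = 6 / 7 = 0.86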